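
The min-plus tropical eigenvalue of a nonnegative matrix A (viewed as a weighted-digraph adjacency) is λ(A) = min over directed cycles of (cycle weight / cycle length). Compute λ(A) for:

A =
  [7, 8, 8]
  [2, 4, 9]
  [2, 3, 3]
λ(A) = 3

Enumerate directed cycles and compute their means (weight / length). Sample:
  cycle 0 → 0: weight = 7, length = 1, mean = 7/1 ≈ 7.000
  cycle 1 → 1: weight = 4, length = 1, mean = 4/1 ≈ 4.000
  cycle 2 → 2: weight = 3, length = 1, mean = 3/1 ≈ 3.000
  cycle 0 → 1 → 0: weight = 10, length = 2, mean = 10/2 ≈ 5.000
  cycle 0 → 2 → 0: weight = 10, length = 2, mean = 10/2 ≈ 5.000
  cycle 1 → 0 → 1: weight = 10, length = 2, mean = 10/2 ≈ 5.000
Minimum mean = 3.000, attained e.g. along the cycle 2 → 2 with weight 3 and length 1. So λ(A) = 3/1 = 3.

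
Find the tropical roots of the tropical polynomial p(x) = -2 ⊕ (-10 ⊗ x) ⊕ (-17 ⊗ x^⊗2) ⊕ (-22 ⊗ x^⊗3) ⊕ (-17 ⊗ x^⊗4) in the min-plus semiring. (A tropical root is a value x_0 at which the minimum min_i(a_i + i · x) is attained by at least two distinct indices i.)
Roots: {-5, 5, 7, 8}

Each tropical root is a break point of the lower envelope of the lines y = a_i + i · x (there are 5 lines, with slopes 0, 1, ..., 4). Only the lines that attain the minimum somewhere contribute to roots; other lines are dominated. Here the surviving (envelope) indices are i = 4, i = 3, i = 2, i = 1, i = 0.
Intersections between consecutive envelope lines give the roots: for adjacent envelope indices i < j the intersection is x = (a_i − a_j) / (j − i). Reading off the sorted break points: {-5, 5, 7, 8}.
Verification: at each break x_0, at least two indices attain the minimum of min_i(a_i + i · x_0).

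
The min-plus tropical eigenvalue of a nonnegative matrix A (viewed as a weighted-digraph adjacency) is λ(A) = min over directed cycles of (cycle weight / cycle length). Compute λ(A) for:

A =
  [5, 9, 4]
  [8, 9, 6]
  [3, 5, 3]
λ(A) = 3

Enumerate directed cycles and compute their means (weight / length). Sample:
  cycle 0 → 0: weight = 5, length = 1, mean = 5/1 ≈ 5.000
  cycle 1 → 1: weight = 9, length = 1, mean = 9/1 ≈ 9.000
  cycle 2 → 2: weight = 3, length = 1, mean = 3/1 ≈ 3.000
  cycle 0 → 1 → 0: weight = 17, length = 2, mean = 17/2 ≈ 8.500
  cycle 0 → 2 → 0: weight = 7, length = 2, mean = 7/2 ≈ 3.500
  cycle 1 → 0 → 1: weight = 17, length = 2, mean = 17/2 ≈ 8.500
Minimum mean = 3.000, attained e.g. along the cycle 2 → 2 with weight 3 and length 1. So λ(A) = 3/1 = 3.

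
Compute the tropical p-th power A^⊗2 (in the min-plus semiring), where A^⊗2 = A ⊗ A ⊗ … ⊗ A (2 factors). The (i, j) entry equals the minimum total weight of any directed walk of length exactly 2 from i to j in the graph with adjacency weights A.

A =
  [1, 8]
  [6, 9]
A^⊗2 =
  [2, 9]
  [7, 14]

Each entry (A^⊗2)_ij equals the minimum over all length-2 walks i = v_0 → v_1 → … → v_2 = j of Σ_t A[v_t][v_{t+1}]. For example, for (i, j) = (0, 1) we minimise over 2 possible intermediate vertex sequences; the minimum is 9, attained along the walk 0 → 0 → 1.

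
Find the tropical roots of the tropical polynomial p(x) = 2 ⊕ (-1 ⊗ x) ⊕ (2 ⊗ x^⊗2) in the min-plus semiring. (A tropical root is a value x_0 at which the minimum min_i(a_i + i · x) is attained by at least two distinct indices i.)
Roots: {-3, 3}

Each tropical root is a break point of the lower envelope of the lines y = a_i + i · x (there are 3 lines, with slopes 0, 1, ..., 2). Only the lines that attain the minimum somewhere contribute to roots; other lines are dominated. Here the surviving (envelope) indices are i = 2, i = 1, i = 0.
Intersections between consecutive envelope lines give the roots: for adjacent envelope indices i < j the intersection is x = (a_i − a_j) / (j − i). Reading off the sorted break points: {-3, 3}.
Verification: at each break x_0, at least two indices attain the minimum of min_i(a_i + i · x_0).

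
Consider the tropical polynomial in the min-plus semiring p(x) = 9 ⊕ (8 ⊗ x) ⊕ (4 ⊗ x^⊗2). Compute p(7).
p(7) = 9

A tropical monomial a ⊗ x^⊗i evaluates to a + i · x. Evaluating each term at x = 7:
  Term 0 contributes 9 + 0 · 7 = 9
  Term 1 contributes 8 + 1 · 7 = 15
  Term 2 contributes 4 + 2 · 7 = 18
p(7) = ⊕ of these = min[9, 15, 18] = 9.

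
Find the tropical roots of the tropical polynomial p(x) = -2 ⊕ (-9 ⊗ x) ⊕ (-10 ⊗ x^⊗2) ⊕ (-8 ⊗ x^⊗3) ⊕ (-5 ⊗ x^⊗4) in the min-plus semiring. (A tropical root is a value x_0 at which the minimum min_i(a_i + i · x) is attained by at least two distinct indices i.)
Roots: {-3, -2, 1, 7}

Each tropical root is a break point of the lower envelope of the lines y = a_i + i · x (there are 5 lines, with slopes 0, 1, ..., 4). Only the lines that attain the minimum somewhere contribute to roots; other lines are dominated. Here the surviving (envelope) indices are i = 4, i = 3, i = 2, i = 1, i = 0.
Intersections between consecutive envelope lines give the roots: for adjacent envelope indices i < j the intersection is x = (a_i − a_j) / (j − i). Reading off the sorted break points: {-3, -2, 1, 7}.
Verification: at each break x_0, at least two indices attain the minimum of min_i(a_i + i · x_0).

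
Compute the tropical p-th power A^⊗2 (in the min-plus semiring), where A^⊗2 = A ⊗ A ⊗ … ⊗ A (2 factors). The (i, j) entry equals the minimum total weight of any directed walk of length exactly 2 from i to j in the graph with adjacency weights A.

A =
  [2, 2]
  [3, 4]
A^⊗2 =
  [4, 4]
  [5, 5]

Each entry (A^⊗2)_ij equals the minimum over all length-2 walks i = v_0 → v_1 → … → v_2 = j of Σ_t A[v_t][v_{t+1}]. For example, for (i, j) = (0, 1) we minimise over 2 possible intermediate vertex sequences; the minimum is 4, attained along the walk 0 → 0 → 1.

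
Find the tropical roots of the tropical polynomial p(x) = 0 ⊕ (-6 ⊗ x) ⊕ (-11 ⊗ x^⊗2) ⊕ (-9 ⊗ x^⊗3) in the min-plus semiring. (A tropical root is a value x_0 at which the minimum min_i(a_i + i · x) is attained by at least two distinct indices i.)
Roots: {-2, 5, 6}

Each tropical root is a break point of the lower envelope of the lines y = a_i + i · x (there are 4 lines, with slopes 0, 1, ..., 3). Only the lines that attain the minimum somewhere contribute to roots; other lines are dominated. Here the surviving (envelope) indices are i = 3, i = 2, i = 1, i = 0.
Intersections between consecutive envelope lines give the roots: for adjacent envelope indices i < j the intersection is x = (a_i − a_j) / (j − i). Reading off the sorted break points: {-2, 5, 6}.
Verification: at each break x_0, at least two indices attain the minimum of min_i(a_i + i · x_0).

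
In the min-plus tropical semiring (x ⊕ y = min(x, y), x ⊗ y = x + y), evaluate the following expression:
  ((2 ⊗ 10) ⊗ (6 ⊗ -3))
((2 ⊗ 10) ⊗ (6 ⊗ -3)) = 15

Expand innermost to outermost. Recall ⊕ takes the minimum of its arguments and ⊗ takes their sum. Working out the expression ((2 ⊗ 10) ⊗ (6 ⊗ -3)) gives 15.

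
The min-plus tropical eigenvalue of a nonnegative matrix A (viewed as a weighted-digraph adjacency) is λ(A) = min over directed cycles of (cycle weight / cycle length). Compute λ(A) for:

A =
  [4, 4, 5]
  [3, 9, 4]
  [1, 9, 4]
λ(A) = 3

Enumerate directed cycles and compute their means (weight / length). Sample:
  cycle 0 → 0: weight = 4, length = 1, mean = 4/1 ≈ 4.000
  cycle 1 → 1: weight = 9, length = 1, mean = 9/1 ≈ 9.000
  cycle 2 → 2: weight = 4, length = 1, mean = 4/1 ≈ 4.000
  cycle 0 → 1 → 0: weight = 7, length = 2, mean = 7/2 ≈ 3.500
  cycle 0 → 2 → 0: weight = 6, length = 2, mean = 6/2 ≈ 3.000
  cycle 1 → 0 → 1: weight = 7, length = 2, mean = 7/2 ≈ 3.500
Minimum mean = 3.000, attained e.g. along the cycle 0 → 2 → 0 with weight 6 and length 2. So λ(A) = 6/2 = 3.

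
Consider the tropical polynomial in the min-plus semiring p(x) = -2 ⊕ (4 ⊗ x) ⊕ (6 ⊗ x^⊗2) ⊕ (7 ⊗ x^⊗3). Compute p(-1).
p(-1) = -2

A tropical monomial a ⊗ x^⊗i evaluates to a + i · x. Evaluating each term at x = -1:
  Term 0 contributes -2 + 0 · -1 = -2
  Term 1 contributes 4 + 1 · -1 = 3
  Term 2 contributes 6 + 2 · -1 = 4
  Term 3 contributes 7 + 3 · -1 = 4
p(-1) = ⊕ of these = min[-2, 3, 4, 4] = -2.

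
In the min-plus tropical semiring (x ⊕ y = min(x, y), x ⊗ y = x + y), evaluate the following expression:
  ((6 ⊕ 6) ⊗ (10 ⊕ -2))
((6 ⊕ 6) ⊗ (10 ⊕ -2)) = 4

Expand innermost to outermost. Recall ⊕ takes the minimum of its arguments and ⊗ takes their sum. Working out the expression ((6 ⊕ 6) ⊗ (10 ⊕ -2)) gives 4.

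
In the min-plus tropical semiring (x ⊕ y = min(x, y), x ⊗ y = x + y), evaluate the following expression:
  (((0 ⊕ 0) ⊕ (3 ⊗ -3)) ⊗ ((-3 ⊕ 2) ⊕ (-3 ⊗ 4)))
(((0 ⊕ 0) ⊕ (3 ⊗ -3)) ⊗ ((-3 ⊕ 2) ⊕ (-3 ⊗ 4))) = -3

Expand innermost to outermost. Recall ⊕ takes the minimum of its arguments and ⊗ takes their sum. Working out the expression (((0 ⊕ 0) ⊕ (3 ⊗ -3)) ⊗ ((-3 ⊕ 2) ⊕ (-3 ⊗ 4))) gives -3.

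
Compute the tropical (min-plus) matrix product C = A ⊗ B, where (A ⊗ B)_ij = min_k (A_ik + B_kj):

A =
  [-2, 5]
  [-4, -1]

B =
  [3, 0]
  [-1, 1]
A ⊗ B =
  [1, -2]
  [-2, -4]

Apply the min-plus product entry-by-entry:
  C[0][0] = min over k of (A[0][0] + B[0][0] = -2 + 3 = 1, A[0][1] + B[1][0] = 5 + -1 = 4) = 1 (attained at k = 0)
  C[0][1] = min over k of (A[0][0] + B[0][1] = -2 + 0 = -2, A[0][1] + B[1][1] = 5 + 1 = 6) = -2 (attained at k = 0)
  C[1][0] = min over k of (A[1][0] + B[0][0] = -4 + 3 = -1, A[1][1] + B[1][0] = -1 + -1 = -2) = -2 (attained at k = 1)
  C[1][1] = min over k of (A[1][0] + B[0][1] = -4 + 0 = -4, A[1][1] + B[1][1] = -1 + 1 = 0) = -4 (attained at k = 0)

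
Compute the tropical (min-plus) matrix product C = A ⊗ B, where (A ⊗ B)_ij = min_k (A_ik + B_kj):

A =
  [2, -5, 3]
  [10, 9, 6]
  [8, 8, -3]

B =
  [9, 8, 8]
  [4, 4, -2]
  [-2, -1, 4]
A ⊗ B =
  [-1, -1, -7]
  [4, 5, 7]
  [-5, -4, 1]

Apply the min-plus product entry-by-entry:
  C[0][0] = min over k of (A[0][0] + B[0][0] = 2 + 9 = 11, A[0][1] + B[1][0] = -5 + 4 = -1, A[0][2] + B[2][0] = 3 + -2 = 1) = -1 (attained at k = 1)
  C[0][1] = min over k of (A[0][0] + B[0][1] = 2 + 8 = 10, A[0][1] + B[1][1] = -5 + 4 = -1, A[0][2] + B[2][1] = 3 + -1 = 2) = -1 (attained at k = 1)
  C[0][2] = min over k of (A[0][0] + B[0][2] = 2 + 8 = 10, A[0][1] + B[1][2] = -5 + -2 = -7, A[0][2] + B[2][2] = 3 + 4 = 7) = -7 (attained at k = 1)
  C[1][0] = min over k of (A[1][0] + B[0][0] = 10 + 9 = 19, A[1][1] + B[1][0] = 9 + 4 = 13, A[1][2] + B[2][0] = 6 + -2 = 4) = 4 (attained at k = 2)
  C[1][1] = min over k of (A[1][0] + B[0][1] = 10 + 8 = 18, A[1][1] + B[1][1] = 9 + 4 = 13, A[1][2] + B[2][1] = 6 + -1 = 5) = 5 (attained at k = 2)
  C[1][2] = min over k of (A[1][0] + B[0][2] = 10 + 8 = 18, A[1][1] + B[1][2] = 9 + -2 = 7, A[1][2] + B[2][2] = 6 + 4 = 10) = 7 (attained at k = 1)
  C[2][0] = min over k of (A[2][0] + B[0][0] = 8 + 9 = 17, A[2][1] + B[1][0] = 8 + 4 = 12, A[2][2] + B[2][0] = -3 + -2 = -5) = -5 (attained at k = 2)
  C[2][1] = min over k of (A[2][0] + B[0][1] = 8 + 8 = 16, A[2][1] + B[1][1] = 8 + 4 = 12, A[2][2] + B[2][1] = -3 + -1 = -4) = -4 (attained at k = 2)
  C[2][2] = min over k of (A[2][0] + B[0][2] = 8 + 8 = 16, A[2][1] + B[1][2] = 8 + -2 = 6, A[2][2] + B[2][2] = -3 + 4 = 1) = 1 (attained at k = 2)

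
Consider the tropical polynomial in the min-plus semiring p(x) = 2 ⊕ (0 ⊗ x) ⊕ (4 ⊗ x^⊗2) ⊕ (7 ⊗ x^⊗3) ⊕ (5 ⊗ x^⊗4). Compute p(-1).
p(-1) = -1

A tropical monomial a ⊗ x^⊗i evaluates to a + i · x. Evaluating each term at x = -1:
  Term 0 contributes 2 + 0 · -1 = 2
  Term 1 contributes 0 + 1 · -1 = -1
  Term 2 contributes 4 + 2 · -1 = 2
  Term 3 contributes 7 + 3 · -1 = 4
  Term 4 contributes 5 + 4 · -1 = 1
p(-1) = ⊕ of these = min[2, -1, 2, 4, 1] = -1.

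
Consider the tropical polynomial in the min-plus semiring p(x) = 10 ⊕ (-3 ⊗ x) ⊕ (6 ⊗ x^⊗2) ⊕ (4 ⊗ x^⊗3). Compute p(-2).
p(-2) = -5

A tropical monomial a ⊗ x^⊗i evaluates to a + i · x. Evaluating each term at x = -2:
  Term 0 contributes 10 + 0 · -2 = 10
  Term 1 contributes -3 + 1 · -2 = -5
  Term 2 contributes 6 + 2 · -2 = 2
  Term 3 contributes 4 + 3 · -2 = -2
p(-2) = ⊕ of these = min[10, -5, 2, -2] = -5.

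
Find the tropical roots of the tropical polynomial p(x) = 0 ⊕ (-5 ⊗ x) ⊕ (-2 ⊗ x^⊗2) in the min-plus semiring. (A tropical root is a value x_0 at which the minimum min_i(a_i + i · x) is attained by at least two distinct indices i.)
Roots: {-3, 5}

Each tropical root is a break point of the lower envelope of the lines y = a_i + i · x (there are 3 lines, with slopes 0, 1, ..., 2). Only the lines that attain the minimum somewhere contribute to roots; other lines are dominated. Here the surviving (envelope) indices are i = 2, i = 1, i = 0.
Intersections between consecutive envelope lines give the roots: for adjacent envelope indices i < j the intersection is x = (a_i − a_j) / (j − i). Reading off the sorted break points: {-3, 5}.
Verification: at each break x_0, at least two indices attain the minimum of min_i(a_i + i · x_0).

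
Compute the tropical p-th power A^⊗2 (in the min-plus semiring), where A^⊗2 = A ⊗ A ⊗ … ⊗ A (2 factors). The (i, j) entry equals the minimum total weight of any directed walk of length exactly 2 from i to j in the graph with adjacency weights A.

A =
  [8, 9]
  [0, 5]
A^⊗2 =
  [9, 14]
  [5, 9]

Each entry (A^⊗2)_ij equals the minimum over all length-2 walks i = v_0 → v_1 → … → v_2 = j of Σ_t A[v_t][v_{t+1}]. For example, for (i, j) = (0, 1) we minimise over 2 possible intermediate vertex sequences; the minimum is 14, attained along the walk 0 → 1 → 1.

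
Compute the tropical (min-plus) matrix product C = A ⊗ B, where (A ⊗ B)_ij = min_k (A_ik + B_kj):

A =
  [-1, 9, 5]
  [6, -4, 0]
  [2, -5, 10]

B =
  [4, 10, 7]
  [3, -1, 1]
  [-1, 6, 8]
A ⊗ B =
  [3, 8, 6]
  [-1, -5, -3]
  [-2, -6, -4]

Apply the min-plus product entry-by-entry:
  C[0][0] = min over k of (A[0][0] + B[0][0] = -1 + 4 = 3, A[0][1] + B[1][0] = 9 + 3 = 12, A[0][2] + B[2][0] = 5 + -1 = 4) = 3 (attained at k = 0)
  C[0][1] = min over k of (A[0][0] + B[0][1] = -1 + 10 = 9, A[0][1] + B[1][1] = 9 + -1 = 8, A[0][2] + B[2][1] = 5 + 6 = 11) = 8 (attained at k = 1)
  C[0][2] = min over k of (A[0][0] + B[0][2] = -1 + 7 = 6, A[0][1] + B[1][2] = 9 + 1 = 10, A[0][2] + B[2][2] = 5 + 8 = 13) = 6 (attained at k = 0)
  C[1][0] = min over k of (A[1][0] + B[0][0] = 6 + 4 = 10, A[1][1] + B[1][0] = -4 + 3 = -1, A[1][2] + B[2][0] = 0 + -1 = -1) = -1 (attained at k = 1)
  C[1][1] = min over k of (A[1][0] + B[0][1] = 6 + 10 = 16, A[1][1] + B[1][1] = -4 + -1 = -5, A[1][2] + B[2][1] = 0 + 6 = 6) = -5 (attained at k = 1)
  C[1][2] = min over k of (A[1][0] + B[0][2] = 6 + 7 = 13, A[1][1] + B[1][2] = -4 + 1 = -3, A[1][2] + B[2][2] = 0 + 8 = 8) = -3 (attained at k = 1)
  C[2][0] = min over k of (A[2][0] + B[0][0] = 2 + 4 = 6, A[2][1] + B[1][0] = -5 + 3 = -2, A[2][2] + B[2][0] = 10 + -1 = 9) = -2 (attained at k = 1)
  C[2][1] = min over k of (A[2][0] + B[0][1] = 2 + 10 = 12, A[2][1] + B[1][1] = -5 + -1 = -6, A[2][2] + B[2][1] = 10 + 6 = 16) = -6 (attained at k = 1)
  C[2][2] = min over k of (A[2][0] + B[0][2] = 2 + 7 = 9, A[2][1] + B[1][2] = -5 + 1 = -4, A[2][2] + B[2][2] = 10 + 8 = 18) = -4 (attained at k = 1)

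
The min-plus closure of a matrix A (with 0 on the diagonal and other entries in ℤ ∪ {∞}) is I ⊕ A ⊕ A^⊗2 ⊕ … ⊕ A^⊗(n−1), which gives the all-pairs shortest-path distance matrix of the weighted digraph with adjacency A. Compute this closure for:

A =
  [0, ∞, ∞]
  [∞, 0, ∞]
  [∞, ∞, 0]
Closure =
  [0, ∞, ∞]
  [∞, 0, ∞]
  [∞, ∞, 0]

This is the Floyd-Warshall all-pairs shortest-path computation. For each intermediate vertex k = 0, 1, …, 2, update dist[i][j] ← min(dist[i][j], dist[i][k] + dist[k][j]). The final matrix gives, for each (i, j), the minimum total weight of any directed path from i to j (possibly empty when i = j).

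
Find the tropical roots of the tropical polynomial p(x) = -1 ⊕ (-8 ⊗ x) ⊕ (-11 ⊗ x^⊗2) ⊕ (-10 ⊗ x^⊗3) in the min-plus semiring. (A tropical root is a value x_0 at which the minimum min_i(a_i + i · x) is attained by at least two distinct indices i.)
Roots: {-1, 3, 7}

Each tropical root is a break point of the lower envelope of the lines y = a_i + i · x (there are 4 lines, with slopes 0, 1, ..., 3). Only the lines that attain the minimum somewhere contribute to roots; other lines are dominated. Here the surviving (envelope) indices are i = 3, i = 2, i = 1, i = 0.
Intersections between consecutive envelope lines give the roots: for adjacent envelope indices i < j the intersection is x = (a_i − a_j) / (j − i). Reading off the sorted break points: {-1, 3, 7}.
Verification: at each break x_0, at least two indices attain the minimum of min_i(a_i + i · x_0).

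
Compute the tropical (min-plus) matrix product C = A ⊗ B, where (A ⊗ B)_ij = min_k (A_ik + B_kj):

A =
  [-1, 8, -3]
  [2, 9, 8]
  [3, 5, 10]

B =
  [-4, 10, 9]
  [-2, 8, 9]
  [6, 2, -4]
A ⊗ B =
  [-5, -1, -7]
  [-2, 10, 4]
  [-1, 12, 6]

Apply the min-plus product entry-by-entry:
  C[0][0] = min over k of (A[0][0] + B[0][0] = -1 + -4 = -5, A[0][1] + B[1][0] = 8 + -2 = 6, A[0][2] + B[2][0] = -3 + 6 = 3) = -5 (attained at k = 0)
  C[0][1] = min over k of (A[0][0] + B[0][1] = -1 + 10 = 9, A[0][1] + B[1][1] = 8 + 8 = 16, A[0][2] + B[2][1] = -3 + 2 = -1) = -1 (attained at k = 2)
  C[0][2] = min over k of (A[0][0] + B[0][2] = -1 + 9 = 8, A[0][1] + B[1][2] = 8 + 9 = 17, A[0][2] + B[2][2] = -3 + -4 = -7) = -7 (attained at k = 2)
  C[1][0] = min over k of (A[1][0] + B[0][0] = 2 + -4 = -2, A[1][1] + B[1][0] = 9 + -2 = 7, A[1][2] + B[2][0] = 8 + 6 = 14) = -2 (attained at k = 0)
  C[1][1] = min over k of (A[1][0] + B[0][1] = 2 + 10 = 12, A[1][1] + B[1][1] = 9 + 8 = 17, A[1][2] + B[2][1] = 8 + 2 = 10) = 10 (attained at k = 2)
  C[1][2] = min over k of (A[1][0] + B[0][2] = 2 + 9 = 11, A[1][1] + B[1][2] = 9 + 9 = 18, A[1][2] + B[2][2] = 8 + -4 = 4) = 4 (attained at k = 2)
  C[2][0] = min over k of (A[2][0] + B[0][0] = 3 + -4 = -1, A[2][1] + B[1][0] = 5 + -2 = 3, A[2][2] + B[2][0] = 10 + 6 = 16) = -1 (attained at k = 0)
  C[2][1] = min over k of (A[2][0] + B[0][1] = 3 + 10 = 13, A[2][1] + B[1][1] = 5 + 8 = 13, A[2][2] + B[2][1] = 10 + 2 = 12) = 12 (attained at k = 2)
  C[2][2] = min over k of (A[2][0] + B[0][2] = 3 + 9 = 12, A[2][1] + B[1][2] = 5 + 9 = 14, A[2][2] + B[2][2] = 10 + -4 = 6) = 6 (attained at k = 2)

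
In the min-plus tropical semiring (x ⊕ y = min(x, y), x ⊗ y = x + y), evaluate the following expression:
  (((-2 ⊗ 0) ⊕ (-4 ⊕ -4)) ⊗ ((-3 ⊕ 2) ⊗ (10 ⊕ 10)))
(((-2 ⊗ 0) ⊕ (-4 ⊕ -4)) ⊗ ((-3 ⊕ 2) ⊗ (10 ⊕ 10))) = 3

Expand innermost to outermost. Recall ⊕ takes the minimum of its arguments and ⊗ takes their sum. Working out the expression (((-2 ⊗ 0) ⊕ (-4 ⊕ -4)) ⊗ ((-3 ⊕ 2) ⊗ (10 ⊕ 10))) gives 3.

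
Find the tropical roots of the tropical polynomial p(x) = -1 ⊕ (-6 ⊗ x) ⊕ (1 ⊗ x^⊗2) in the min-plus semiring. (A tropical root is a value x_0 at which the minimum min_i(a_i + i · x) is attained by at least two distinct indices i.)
Roots: {-7, 5}

Each tropical root is a break point of the lower envelope of the lines y = a_i + i · x (there are 3 lines, with slopes 0, 1, ..., 2). Only the lines that attain the minimum somewhere contribute to roots; other lines are dominated. Here the surviving (envelope) indices are i = 2, i = 1, i = 0.
Intersections between consecutive envelope lines give the roots: for adjacent envelope indices i < j the intersection is x = (a_i − a_j) / (j − i). Reading off the sorted break points: {-7, 5}.
Verification: at each break x_0, at least two indices attain the minimum of min_i(a_i + i · x_0).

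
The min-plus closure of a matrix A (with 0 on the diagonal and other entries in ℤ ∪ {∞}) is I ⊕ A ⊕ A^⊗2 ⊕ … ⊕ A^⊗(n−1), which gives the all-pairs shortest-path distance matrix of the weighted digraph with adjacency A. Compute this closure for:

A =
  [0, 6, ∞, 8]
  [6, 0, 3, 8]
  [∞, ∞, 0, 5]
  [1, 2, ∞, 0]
Closure =
  [0, 6, 9, 8]
  [6, 0, 3, 8]
  [6, 7, 0, 5]
  [1, 2, 5, 0]

This is the Floyd-Warshall all-pairs shortest-path computation. For each intermediate vertex k = 0, 1, …, 3, update dist[i][j] ← min(dist[i][j], dist[i][k] + dist[k][j]). The final matrix gives, for each (i, j), the minimum total weight of any directed path from i to j (possibly empty when i = j).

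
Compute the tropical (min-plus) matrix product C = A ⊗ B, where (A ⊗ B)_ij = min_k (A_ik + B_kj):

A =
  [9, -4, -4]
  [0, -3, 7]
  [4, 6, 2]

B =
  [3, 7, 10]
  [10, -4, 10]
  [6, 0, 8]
A ⊗ B =
  [2, -8, 4]
  [3, -7, 7]
  [7, 2, 10]

Apply the min-plus product entry-by-entry:
  C[0][0] = min over k of (A[0][0] + B[0][0] = 9 + 3 = 12, A[0][1] + B[1][0] = -4 + 10 = 6, A[0][2] + B[2][0] = -4 + 6 = 2) = 2 (attained at k = 2)
  C[0][1] = min over k of (A[0][0] + B[0][1] = 9 + 7 = 16, A[0][1] + B[1][1] = -4 + -4 = -8, A[0][2] + B[2][1] = -4 + 0 = -4) = -8 (attained at k = 1)
  C[0][2] = min over k of (A[0][0] + B[0][2] = 9 + 10 = 19, A[0][1] + B[1][2] = -4 + 10 = 6, A[0][2] + B[2][2] = -4 + 8 = 4) = 4 (attained at k = 2)
  C[1][0] = min over k of (A[1][0] + B[0][0] = 0 + 3 = 3, A[1][1] + B[1][0] = -3 + 10 = 7, A[1][2] + B[2][0] = 7 + 6 = 13) = 3 (attained at k = 0)
  C[1][1] = min over k of (A[1][0] + B[0][1] = 0 + 7 = 7, A[1][1] + B[1][1] = -3 + -4 = -7, A[1][2] + B[2][1] = 7 + 0 = 7) = -7 (attained at k = 1)
  C[1][2] = min over k of (A[1][0] + B[0][2] = 0 + 10 = 10, A[1][1] + B[1][2] = -3 + 10 = 7, A[1][2] + B[2][2] = 7 + 8 = 15) = 7 (attained at k = 1)
  C[2][0] = min over k of (A[2][0] + B[0][0] = 4 + 3 = 7, A[2][1] + B[1][0] = 6 + 10 = 16, A[2][2] + B[2][0] = 2 + 6 = 8) = 7 (attained at k = 0)
  C[2][1] = min over k of (A[2][0] + B[0][1] = 4 + 7 = 11, A[2][1] + B[1][1] = 6 + -4 = 2, A[2][2] + B[2][1] = 2 + 0 = 2) = 2 (attained at k = 1)
  C[2][2] = min over k of (A[2][0] + B[0][2] = 4 + 10 = 14, A[2][1] + B[1][2] = 6 + 10 = 16, A[2][2] + B[2][2] = 2 + 8 = 10) = 10 (attained at k = 2)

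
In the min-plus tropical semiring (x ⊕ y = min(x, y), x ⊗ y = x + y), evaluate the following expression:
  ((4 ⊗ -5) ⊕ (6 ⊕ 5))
((4 ⊗ -5) ⊕ (6 ⊕ 5)) = -1

Expand innermost to outermost. Recall ⊕ takes the minimum of its arguments and ⊗ takes their sum. Working out the expression ((4 ⊗ -5) ⊕ (6 ⊕ 5)) gives -1.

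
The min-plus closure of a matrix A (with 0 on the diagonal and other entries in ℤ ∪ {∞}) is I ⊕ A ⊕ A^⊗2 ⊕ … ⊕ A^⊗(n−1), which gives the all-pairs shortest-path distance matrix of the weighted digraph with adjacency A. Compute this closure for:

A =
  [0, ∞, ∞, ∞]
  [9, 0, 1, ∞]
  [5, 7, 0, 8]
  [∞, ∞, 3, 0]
Closure =
  [0, ∞, ∞, ∞]
  [6, 0, 1, 9]
  [5, 7, 0, 8]
  [8, 10, 3, 0]

This is the Floyd-Warshall all-pairs shortest-path computation. For each intermediate vertex k = 0, 1, …, 3, update dist[i][j] ← min(dist[i][j], dist[i][k] + dist[k][j]). The final matrix gives, for each (i, j), the minimum total weight of any directed path from i to j (possibly empty when i = j).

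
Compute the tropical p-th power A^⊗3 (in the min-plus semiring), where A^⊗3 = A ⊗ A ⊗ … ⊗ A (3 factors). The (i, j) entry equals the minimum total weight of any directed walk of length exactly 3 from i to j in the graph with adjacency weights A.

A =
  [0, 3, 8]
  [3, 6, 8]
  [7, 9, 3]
A^⊗3 =
  [0, 3, 8]
  [3, 6, 11]
  [7, 10, 9]

Each entry (A^⊗3)_ij equals the minimum over all length-3 walks i = v_0 → v_1 → … → v_3 = j of Σ_t A[v_t][v_{t+1}]. For example, for (i, j) = (0, 2) we minimise over 9 possible intermediate vertex sequences; the minimum is 8, attained along the walk 0 → 0 → 0 → 2.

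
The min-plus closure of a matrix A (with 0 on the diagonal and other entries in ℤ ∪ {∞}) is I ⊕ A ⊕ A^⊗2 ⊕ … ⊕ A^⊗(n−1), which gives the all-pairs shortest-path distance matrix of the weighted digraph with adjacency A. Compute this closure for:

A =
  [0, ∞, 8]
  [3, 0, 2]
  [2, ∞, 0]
Closure =
  [0, ∞, 8]
  [3, 0, 2]
  [2, ∞, 0]

This is the Floyd-Warshall all-pairs shortest-path computation. For each intermediate vertex k = 0, 1, …, 2, update dist[i][j] ← min(dist[i][j], dist[i][k] + dist[k][j]). The final matrix gives, for each (i, j), the minimum total weight of any directed path from i to j (possibly empty when i = j).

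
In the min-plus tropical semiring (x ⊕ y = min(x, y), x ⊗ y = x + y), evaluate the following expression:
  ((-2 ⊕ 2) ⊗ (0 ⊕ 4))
((-2 ⊕ 2) ⊗ (0 ⊕ 4)) = -2

Expand innermost to outermost. Recall ⊕ takes the minimum of its arguments and ⊗ takes their sum. Working out the expression ((-2 ⊕ 2) ⊗ (0 ⊕ 4)) gives -2.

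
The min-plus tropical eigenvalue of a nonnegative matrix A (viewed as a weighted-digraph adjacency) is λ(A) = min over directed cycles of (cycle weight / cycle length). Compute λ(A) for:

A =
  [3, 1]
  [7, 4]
λ(A) = 3

Enumerate directed cycles and compute their means (weight / length). Sample:
  cycle 0 → 0: weight = 3, length = 1, mean = 3/1 ≈ 3.000
  cycle 1 → 1: weight = 4, length = 1, mean = 4/1 ≈ 4.000
  cycle 0 → 1 → 0: weight = 8, length = 2, mean = 8/2 ≈ 4.000
  cycle 1 → 0 → 1: weight = 8, length = 2, mean = 8/2 ≈ 4.000
Minimum mean = 3.000, attained e.g. along the cycle 0 → 0 with weight 3 and length 1. So λ(A) = 3/1 = 3.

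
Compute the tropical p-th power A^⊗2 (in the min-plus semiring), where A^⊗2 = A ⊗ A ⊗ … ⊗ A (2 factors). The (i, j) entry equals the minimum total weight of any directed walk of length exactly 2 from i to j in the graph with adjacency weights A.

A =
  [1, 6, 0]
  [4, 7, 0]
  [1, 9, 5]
A^⊗2 =
  [1, 7, 1]
  [1, 9, 4]
  [2, 7, 1]

Each entry (A^⊗2)_ij equals the minimum over all length-2 walks i = v_0 → v_1 → … → v_2 = j of Σ_t A[v_t][v_{t+1}]. For example, for (i, j) = (0, 2) we minimise over 3 possible intermediate vertex sequences; the minimum is 1, attained along the walk 0 → 0 → 2.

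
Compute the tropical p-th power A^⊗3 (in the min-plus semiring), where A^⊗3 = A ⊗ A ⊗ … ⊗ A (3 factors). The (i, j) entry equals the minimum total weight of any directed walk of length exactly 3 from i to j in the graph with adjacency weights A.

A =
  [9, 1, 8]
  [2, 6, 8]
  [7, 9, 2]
A^⊗3 =
  [9, 4, 11]
  [5, 9, 11]
  [10, 10, 6]

Each entry (A^⊗3)_ij equals the minimum over all length-3 walks i = v_0 → v_1 → … → v_3 = j of Σ_t A[v_t][v_{t+1}]. For example, for (i, j) = (0, 2) we minimise over 9 possible intermediate vertex sequences; the minimum is 11, attained along the walk 0 → 1 → 0 → 2.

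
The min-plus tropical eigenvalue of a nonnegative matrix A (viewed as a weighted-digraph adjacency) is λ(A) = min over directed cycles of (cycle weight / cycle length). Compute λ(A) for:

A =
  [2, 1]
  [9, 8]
λ(A) = 2

Enumerate directed cycles and compute their means (weight / length). Sample:
  cycle 0 → 0: weight = 2, length = 1, mean = 2/1 ≈ 2.000
  cycle 1 → 1: weight = 8, length = 1, mean = 8/1 ≈ 8.000
  cycle 0 → 1 → 0: weight = 10, length = 2, mean = 10/2 ≈ 5.000
  cycle 1 → 0 → 1: weight = 10, length = 2, mean = 10/2 ≈ 5.000
Minimum mean = 2.000, attained e.g. along the cycle 0 → 0 with weight 2 and length 1. So λ(A) = 2/1 = 2.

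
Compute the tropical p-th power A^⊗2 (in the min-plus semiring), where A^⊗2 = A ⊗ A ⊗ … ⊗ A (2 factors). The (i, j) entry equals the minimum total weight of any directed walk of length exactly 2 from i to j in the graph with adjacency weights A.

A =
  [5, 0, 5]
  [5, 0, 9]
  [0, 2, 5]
A^⊗2 =
  [5, 0, 9]
  [5, 0, 9]
  [5, 0, 5]

Each entry (A^⊗2)_ij equals the minimum over all length-2 walks i = v_0 → v_1 → … → v_2 = j of Σ_t A[v_t][v_{t+1}]. For example, for (i, j) = (0, 2) we minimise over 3 possible intermediate vertex sequences; the minimum is 9, attained along the walk 0 → 1 → 2.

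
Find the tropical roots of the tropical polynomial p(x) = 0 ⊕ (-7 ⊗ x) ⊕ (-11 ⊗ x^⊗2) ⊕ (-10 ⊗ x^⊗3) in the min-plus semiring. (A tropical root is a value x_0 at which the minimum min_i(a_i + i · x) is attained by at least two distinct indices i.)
Roots: {-1, 4, 7}

Each tropical root is a break point of the lower envelope of the lines y = a_i + i · x (there are 4 lines, with slopes 0, 1, ..., 3). Only the lines that attain the minimum somewhere contribute to roots; other lines are dominated. Here the surviving (envelope) indices are i = 3, i = 2, i = 1, i = 0.
Intersections between consecutive envelope lines give the roots: for adjacent envelope indices i < j the intersection is x = (a_i − a_j) / (j − i). Reading off the sorted break points: {-1, 4, 7}.
Verification: at each break x_0, at least two indices attain the minimum of min_i(a_i + i · x_0).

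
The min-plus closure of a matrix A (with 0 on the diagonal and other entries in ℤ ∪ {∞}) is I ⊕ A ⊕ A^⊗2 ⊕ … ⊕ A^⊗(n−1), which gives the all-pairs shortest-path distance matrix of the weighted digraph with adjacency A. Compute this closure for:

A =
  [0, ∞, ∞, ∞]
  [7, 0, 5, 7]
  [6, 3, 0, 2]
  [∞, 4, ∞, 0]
Closure =
  [0, ∞, ∞, ∞]
  [7, 0, 5, 7]
  [6, 3, 0, 2]
  [11, 4, 9, 0]

This is the Floyd-Warshall all-pairs shortest-path computation. For each intermediate vertex k = 0, 1, …, 3, update dist[i][j] ← min(dist[i][j], dist[i][k] + dist[k][j]). The final matrix gives, for each (i, j), the minimum total weight of any directed path from i to j (possibly empty when i = j).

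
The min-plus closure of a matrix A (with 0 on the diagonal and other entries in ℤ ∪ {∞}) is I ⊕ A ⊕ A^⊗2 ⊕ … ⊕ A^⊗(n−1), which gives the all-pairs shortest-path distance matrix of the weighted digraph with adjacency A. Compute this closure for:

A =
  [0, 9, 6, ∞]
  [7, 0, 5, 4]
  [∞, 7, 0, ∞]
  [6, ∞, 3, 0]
Closure =
  [0, 9, 6, 13]
  [7, 0, 5, 4]
  [14, 7, 0, 11]
  [6, 10, 3, 0]

This is the Floyd-Warshall all-pairs shortest-path computation. For each intermediate vertex k = 0, 1, …, 3, update dist[i][j] ← min(dist[i][j], dist[i][k] + dist[k][j]). The final matrix gives, for each (i, j), the minimum total weight of any directed path from i to j (possibly empty when i = j).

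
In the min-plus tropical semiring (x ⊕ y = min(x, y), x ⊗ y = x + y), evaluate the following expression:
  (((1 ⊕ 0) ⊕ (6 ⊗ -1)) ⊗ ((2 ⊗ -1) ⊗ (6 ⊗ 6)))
(((1 ⊕ 0) ⊕ (6 ⊗ -1)) ⊗ ((2 ⊗ -1) ⊗ (6 ⊗ 6))) = 13

Expand innermost to outermost. Recall ⊕ takes the minimum of its arguments and ⊗ takes their sum. Working out the expression (((1 ⊕ 0) ⊕ (6 ⊗ -1)) ⊗ ((2 ⊗ -1) ⊗ (6 ⊗ 6))) gives 13.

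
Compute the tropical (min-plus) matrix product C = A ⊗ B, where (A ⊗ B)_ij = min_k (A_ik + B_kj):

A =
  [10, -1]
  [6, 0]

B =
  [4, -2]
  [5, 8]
A ⊗ B =
  [4, 7]
  [5, 4]

Apply the min-plus product entry-by-entry:
  C[0][0] = min over k of (A[0][0] + B[0][0] = 10 + 4 = 14, A[0][1] + B[1][0] = -1 + 5 = 4) = 4 (attained at k = 1)
  C[0][1] = min over k of (A[0][0] + B[0][1] = 10 + -2 = 8, A[0][1] + B[1][1] = -1 + 8 = 7) = 7 (attained at k = 1)
  C[1][0] = min over k of (A[1][0] + B[0][0] = 6 + 4 = 10, A[1][1] + B[1][0] = 0 + 5 = 5) = 5 (attained at k = 1)
  C[1][1] = min over k of (A[1][0] + B[0][1] = 6 + -2 = 4, A[1][1] + B[1][1] = 0 + 8 = 8) = 4 (attained at k = 0)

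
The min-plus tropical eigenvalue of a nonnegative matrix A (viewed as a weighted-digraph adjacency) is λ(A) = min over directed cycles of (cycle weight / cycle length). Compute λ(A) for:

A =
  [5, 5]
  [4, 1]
λ(A) = 1

Enumerate directed cycles and compute their means (weight / length). Sample:
  cycle 0 → 0: weight = 5, length = 1, mean = 5/1 ≈ 5.000
  cycle 1 → 1: weight = 1, length = 1, mean = 1/1 ≈ 1.000
  cycle 0 → 1 → 0: weight = 9, length = 2, mean = 9/2 ≈ 4.500
  cycle 1 → 0 → 1: weight = 9, length = 2, mean = 9/2 ≈ 4.500
Minimum mean = 1.000, attained e.g. along the cycle 1 → 1 with weight 1 and length 1. So λ(A) = 1/1 = 1.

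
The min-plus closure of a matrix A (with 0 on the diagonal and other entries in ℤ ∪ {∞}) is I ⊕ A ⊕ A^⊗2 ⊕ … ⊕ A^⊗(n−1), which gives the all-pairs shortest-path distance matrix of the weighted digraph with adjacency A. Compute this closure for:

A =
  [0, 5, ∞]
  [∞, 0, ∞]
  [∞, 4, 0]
Closure =
  [0, 5, ∞]
  [∞, 0, ∞]
  [∞, 4, 0]

This is the Floyd-Warshall all-pairs shortest-path computation. For each intermediate vertex k = 0, 1, …, 2, update dist[i][j] ← min(dist[i][j], dist[i][k] + dist[k][j]). The final matrix gives, for each (i, j), the minimum total weight of any directed path from i to j (possibly empty when i = j).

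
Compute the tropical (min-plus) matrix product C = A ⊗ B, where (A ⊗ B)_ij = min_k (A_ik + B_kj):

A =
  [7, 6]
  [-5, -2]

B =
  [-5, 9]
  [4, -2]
A ⊗ B =
  [2, 4]
  [-10, -4]

Apply the min-plus product entry-by-entry:
  C[0][0] = min over k of (A[0][0] + B[0][0] = 7 + -5 = 2, A[0][1] + B[1][0] = 6 + 4 = 10) = 2 (attained at k = 0)
  C[0][1] = min over k of (A[0][0] + B[0][1] = 7 + 9 = 16, A[0][1] + B[1][1] = 6 + -2 = 4) = 4 (attained at k = 1)
  C[1][0] = min over k of (A[1][0] + B[0][0] = -5 + -5 = -10, A[1][1] + B[1][0] = -2 + 4 = 2) = -10 (attained at k = 0)
  C[1][1] = min over k of (A[1][0] + B[0][1] = -5 + 9 = 4, A[1][1] + B[1][1] = -2 + -2 = -4) = -4 (attained at k = 1)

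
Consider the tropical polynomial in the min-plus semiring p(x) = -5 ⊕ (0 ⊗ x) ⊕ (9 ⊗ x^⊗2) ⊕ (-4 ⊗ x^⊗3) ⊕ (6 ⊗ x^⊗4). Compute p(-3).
p(-3) = -13

A tropical monomial a ⊗ x^⊗i evaluates to a + i · x. Evaluating each term at x = -3:
  Term 0 contributes -5 + 0 · -3 = -5
  Term 1 contributes 0 + 1 · -3 = -3
  Term 2 contributes 9 + 2 · -3 = 3
  Term 3 contributes -4 + 3 · -3 = -13
  Term 4 contributes 6 + 4 · -3 = -6
p(-3) = ⊕ of these = min[-5, -3, 3, -13, -6] = -13.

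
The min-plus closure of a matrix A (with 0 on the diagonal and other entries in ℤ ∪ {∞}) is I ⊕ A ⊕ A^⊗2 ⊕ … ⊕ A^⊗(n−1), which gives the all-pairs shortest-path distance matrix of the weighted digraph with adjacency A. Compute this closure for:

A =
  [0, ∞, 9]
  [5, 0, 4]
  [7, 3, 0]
Closure =
  [0, 12, 9]
  [5, 0, 4]
  [7, 3, 0]

This is the Floyd-Warshall all-pairs shortest-path computation. For each intermediate vertex k = 0, 1, …, 2, update dist[i][j] ← min(dist[i][j], dist[i][k] + dist[k][j]). The final matrix gives, for each (i, j), the minimum total weight of any directed path from i to j (possibly empty when i = j).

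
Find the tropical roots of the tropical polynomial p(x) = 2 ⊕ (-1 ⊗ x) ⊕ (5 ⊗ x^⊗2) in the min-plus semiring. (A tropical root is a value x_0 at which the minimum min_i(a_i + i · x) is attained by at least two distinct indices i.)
Roots: {-6, 3}

Each tropical root is a break point of the lower envelope of the lines y = a_i + i · x (there are 3 lines, with slopes 0, 1, ..., 2). Only the lines that attain the minimum somewhere contribute to roots; other lines are dominated. Here the surviving (envelope) indices are i = 2, i = 1, i = 0.
Intersections between consecutive envelope lines give the roots: for adjacent envelope indices i < j the intersection is x = (a_i − a_j) / (j − i). Reading off the sorted break points: {-6, 3}.
Verification: at each break x_0, at least two indices attain the minimum of min_i(a_i + i · x_0).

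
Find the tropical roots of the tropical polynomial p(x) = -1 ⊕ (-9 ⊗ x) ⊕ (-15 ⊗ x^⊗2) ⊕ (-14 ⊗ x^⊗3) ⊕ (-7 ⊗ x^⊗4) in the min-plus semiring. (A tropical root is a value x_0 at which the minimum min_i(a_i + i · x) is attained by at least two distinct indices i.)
Roots: {-7, -1, 6, 8}

Each tropical root is a break point of the lower envelope of the lines y = a_i + i · x (there are 5 lines, with slopes 0, 1, ..., 4). Only the lines that attain the minimum somewhere contribute to roots; other lines are dominated. Here the surviving (envelope) indices are i = 4, i = 3, i = 2, i = 1, i = 0.
Intersections between consecutive envelope lines give the roots: for adjacent envelope indices i < j the intersection is x = (a_i − a_j) / (j − i). Reading off the sorted break points: {-7, -1, 6, 8}.
Verification: at each break x_0, at least two indices attain the minimum of min_i(a_i + i · x_0).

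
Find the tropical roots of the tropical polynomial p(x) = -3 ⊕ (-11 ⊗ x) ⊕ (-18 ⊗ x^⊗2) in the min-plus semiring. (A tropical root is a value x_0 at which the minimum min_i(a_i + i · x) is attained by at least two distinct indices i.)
Roots: {7, 8}

Each tropical root is a break point of the lower envelope of the lines y = a_i + i · x (there are 3 lines, with slopes 0, 1, ..., 2). Only the lines that attain the minimum somewhere contribute to roots; other lines are dominated. Here the surviving (envelope) indices are i = 2, i = 1, i = 0.
Intersections between consecutive envelope lines give the roots: for adjacent envelope indices i < j the intersection is x = (a_i − a_j) / (j − i). Reading off the sorted break points: {7, 8}.
Verification: at each break x_0, at least two indices attain the minimum of min_i(a_i + i · x_0).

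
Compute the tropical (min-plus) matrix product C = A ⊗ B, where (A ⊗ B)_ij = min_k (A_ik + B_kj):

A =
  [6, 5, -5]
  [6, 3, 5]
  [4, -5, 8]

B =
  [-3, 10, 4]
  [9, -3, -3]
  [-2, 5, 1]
A ⊗ B =
  [-7, 0, -4]
  [3, 0, 0]
  [1, -8, -8]

Apply the min-plus product entry-by-entry:
  C[0][0] = min over k of (A[0][0] + B[0][0] = 6 + -3 = 3, A[0][1] + B[1][0] = 5 + 9 = 14, A[0][2] + B[2][0] = -5 + -2 = -7) = -7 (attained at k = 2)
  C[0][1] = min over k of (A[0][0] + B[0][1] = 6 + 10 = 16, A[0][1] + B[1][1] = 5 + -3 = 2, A[0][2] + B[2][1] = -5 + 5 = 0) = 0 (attained at k = 2)
  C[0][2] = min over k of (A[0][0] + B[0][2] = 6 + 4 = 10, A[0][1] + B[1][2] = 5 + -3 = 2, A[0][2] + B[2][2] = -5 + 1 = -4) = -4 (attained at k = 2)
  C[1][0] = min over k of (A[1][0] + B[0][0] = 6 + -3 = 3, A[1][1] + B[1][0] = 3 + 9 = 12, A[1][2] + B[2][0] = 5 + -2 = 3) = 3 (attained at k = 0)
  C[1][1] = min over k of (A[1][0] + B[0][1] = 6 + 10 = 16, A[1][1] + B[1][1] = 3 + -3 = 0, A[1][2] + B[2][1] = 5 + 5 = 10) = 0 (attained at k = 1)
  C[1][2] = min over k of (A[1][0] + B[0][2] = 6 + 4 = 10, A[1][1] + B[1][2] = 3 + -3 = 0, A[1][2] + B[2][2] = 5 + 1 = 6) = 0 (attained at k = 1)
  C[2][0] = min over k of (A[2][0] + B[0][0] = 4 + -3 = 1, A[2][1] + B[1][0] = -5 + 9 = 4, A[2][2] + B[2][0] = 8 + -2 = 6) = 1 (attained at k = 0)
  C[2][1] = min over k of (A[2][0] + B[0][1] = 4 + 10 = 14, A[2][1] + B[1][1] = -5 + -3 = -8, A[2][2] + B[2][1] = 8 + 5 = 13) = -8 (attained at k = 1)
  C[2][2] = min over k of (A[2][0] + B[0][2] = 4 + 4 = 8, A[2][1] + B[1][2] = -5 + -3 = -8, A[2][2] + B[2][2] = 8 + 1 = 9) = -8 (attained at k = 1)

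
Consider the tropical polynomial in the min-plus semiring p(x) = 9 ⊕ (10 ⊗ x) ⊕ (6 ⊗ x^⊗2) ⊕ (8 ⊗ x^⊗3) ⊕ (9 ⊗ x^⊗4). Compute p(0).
p(0) = 6

A tropical monomial a ⊗ x^⊗i evaluates to a + i · x. Evaluating each term at x = 0:
  Term 0 contributes 9 + 0 · 0 = 9
  Term 1 contributes 10 + 1 · 0 = 10
  Term 2 contributes 6 + 2 · 0 = 6
  Term 3 contributes 8 + 3 · 0 = 8
  Term 4 contributes 9 + 4 · 0 = 9
p(0) = ⊕ of these = min[9, 10, 6, 8, 9] = 6.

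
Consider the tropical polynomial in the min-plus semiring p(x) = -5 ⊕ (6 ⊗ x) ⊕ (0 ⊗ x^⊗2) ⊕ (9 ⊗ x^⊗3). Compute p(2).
p(2) = -5

A tropical monomial a ⊗ x^⊗i evaluates to a + i · x. Evaluating each term at x = 2:
  Term 0 contributes -5 + 0 · 2 = -5
  Term 1 contributes 6 + 1 · 2 = 8
  Term 2 contributes 0 + 2 · 2 = 4
  Term 3 contributes 9 + 3 · 2 = 15
p(2) = ⊕ of these = min[-5, 8, 4, 15] = -5.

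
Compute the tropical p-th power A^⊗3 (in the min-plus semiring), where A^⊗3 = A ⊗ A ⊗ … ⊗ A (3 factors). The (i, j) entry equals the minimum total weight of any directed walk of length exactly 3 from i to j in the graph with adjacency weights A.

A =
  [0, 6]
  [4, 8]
A^⊗3 =
  [0, 6]
  [4, 10]

Each entry (A^⊗3)_ij equals the minimum over all length-3 walks i = v_0 → v_1 → … → v_3 = j of Σ_t A[v_t][v_{t+1}]. For example, for (i, j) = (0, 1) we minimise over 4 possible intermediate vertex sequences; the minimum is 6, attained along the walk 0 → 0 → 0 → 1.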